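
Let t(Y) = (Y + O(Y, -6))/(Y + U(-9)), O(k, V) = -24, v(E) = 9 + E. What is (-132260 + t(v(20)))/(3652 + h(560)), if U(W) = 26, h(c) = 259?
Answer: -1454859/43021 ≈ -33.817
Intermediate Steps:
t(Y) = (-24 + Y)/(26 + Y) (t(Y) = (Y - 24)/(Y + 26) = (-24 + Y)/(26 + Y))
(-132260 + t(v(20)))/(3652 + h(560)) = (-132260 + (-24 + (9 + 20))/(26 + (9 + 20)))/(3652 + 259) = (-132260 + (-24 + 29)/(26 + 29))/3911 = (-132260 + 5/55)*(1/3911) = (-132260 + (1/55)*5)*(1/3911) = (-132260 + 1/11)*(1/3911) = -1454859/11*1/3911 = -1454859/43021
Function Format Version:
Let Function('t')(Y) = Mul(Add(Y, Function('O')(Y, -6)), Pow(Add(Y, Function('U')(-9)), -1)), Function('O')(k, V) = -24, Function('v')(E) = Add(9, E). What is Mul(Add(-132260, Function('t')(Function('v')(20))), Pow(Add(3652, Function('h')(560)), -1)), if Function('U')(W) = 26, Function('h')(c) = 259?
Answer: Rational(-1454859, 43021) ≈ -33.817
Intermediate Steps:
Function('t')(Y) = Mul(Pow(Add(26, Y), -1), Add(-24, Y)) (Function('t')(Y) = Mul(Add(Y, -24), Pow(Add(Y, 26), -1)) = Mul(Add(-24, Y), Pow(Add(26, Y), -1)) = Mul(Pow(Add(26, Y), -1), Add(-24, Y)))
Mul(Add(-132260, Function('t')(Function('v')(20))), Pow(Add(3652, Function('h')(560)), -1)) = Mul(Add(-132260, Mul(Pow(Add(26, Add(9, 20)), -1), Add(-24, Add(9, 20)))), Pow(Add(3652, 259), -1)) = Mul(Add(-132260, Mul(Pow(Add(26, 29), -1), Add(-24, 29))), Pow(3911, -1)) = Mul(Add(-132260, Mul(Pow(55, -1), 5)), Rational(1, 3911)) = Mul(Add(-132260, Mul(Rational(1, 55), 5)), Rational(1, 3911)) = Mul(Add(-132260, Rational(1, 11)), Rational(1, 3911)) = Mul(Rational(-1454859, 11), Rational(1, 3911)) = Rational(-1454859, 43021)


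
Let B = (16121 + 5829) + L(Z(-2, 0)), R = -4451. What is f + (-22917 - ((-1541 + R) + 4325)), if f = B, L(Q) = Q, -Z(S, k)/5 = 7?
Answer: 665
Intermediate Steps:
Z(S, k) = -35 (Z(S, k) = -5*7 = -35)
B = 21915 (B = (16121 + 5829) - 35 = 21950 - 35 = 21915)
f = 21915
f + (-22917 - ((-1541 + R) + 4325)) = 21915 + (-22917 - ((-1541 - 4451) + 4325)) = 21915 + (-22917 - (-5992 + 4325)) = 21915 + (-22917 - 1*(-1667)) = 21915 + (-22917 + 1667) = 21915 - 21250 = 665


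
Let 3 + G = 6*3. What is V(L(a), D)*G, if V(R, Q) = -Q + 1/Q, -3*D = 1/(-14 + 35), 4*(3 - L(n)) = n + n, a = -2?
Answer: -19840/21 ≈ -944.76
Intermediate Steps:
G = 15 (G = -3 + 6*3 = -3 + 18 = 15)
L(n) = 3 - n/2 (L(n) = 3 - (n + n)/4 = 3 - n/2)
D = -1/63 (D = -1/(3*(-14 + 35)) = -1/3/21 = -1/3*1/21 = -1/63 ≈ -0.015873)
V(R, Q) = 1/Q - Q
V(L(a), D)*G = (1/(-1/63) - 1*(-1/63))*15 = (-63 + 1/63)*15 = -3968/63*15 = -19840/21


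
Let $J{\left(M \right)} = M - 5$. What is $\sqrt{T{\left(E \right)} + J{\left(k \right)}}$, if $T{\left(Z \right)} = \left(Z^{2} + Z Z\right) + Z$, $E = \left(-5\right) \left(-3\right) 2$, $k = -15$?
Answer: $\sqrt{1810} \approx 42.544$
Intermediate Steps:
$J{\left(M \right)} = -5 + M$
$E = 30$ ($E = 15 \cdot 2 = 30$)
$T{\left(Z \right)} = Z + 2 Z^{2}$ ($T{\left(Z \right)} = \left(Z^{2} + Z^{2}\right) + Z = 2 Z^{2} + Z = Z + 2 Z^{2}$)
$\sqrt{T{\left(E \right)} + J{\left(k \right)}} = \sqrt{30 \left(1 + 2 \cdot 30\right) - 20} = \sqrt{30 \left(1 + 60\right) - 20} = \sqrt{30 \cdot 61 - 20} = \sqrt{1830 - 20} = \sqrt{1810}$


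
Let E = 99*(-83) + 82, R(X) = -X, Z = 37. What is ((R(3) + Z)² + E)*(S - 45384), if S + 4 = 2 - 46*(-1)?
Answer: 316427860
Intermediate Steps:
S = 44 (S = -4 + (2 - 46*(-1)) = -4 + (2 + 46) = -4 + 48 = 44)
E = -8135 (E = -8217 + 82 = -8135)
((R(3) + Z)² + E)*(S - 45384) = ((-1*3 + 37)² - 8135)*(44 - 45384) = ((-3 + 37)² - 8135)*(-45340) = (34² - 8135)*(-45340) = (1156 - 8135)*(-45340) = -6979*(-45340) = 316427860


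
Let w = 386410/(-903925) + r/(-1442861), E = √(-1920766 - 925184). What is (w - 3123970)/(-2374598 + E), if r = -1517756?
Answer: 5592521405380480399496/4251000970315813116865 + 407439997477814396*I*√113838/147084633572927133843529 ≈ 1.3156 + 0.00093463*I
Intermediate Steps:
E = 5*I*√113838 (E = √(-2845950) = 5*I*√113838 ≈ 1687.0*I)
w = 162880334658/260847625885 (w = 386410/(-903925) - 1517756/(-1442861) = 386410*(-1/903925) - 1517756*(-1/1442861) = -77282/180785 + 1517756/1442861 = 162880334658/260847625885 ≈ 0.62443)
(w - 3123970)/(-2374598 + E) = (162880334658/260847625885 - 3123970)/(-2374598 + 5*I*√113838) = -814879994955628792/(260847625885*(-2374598 + 5*I*√113838))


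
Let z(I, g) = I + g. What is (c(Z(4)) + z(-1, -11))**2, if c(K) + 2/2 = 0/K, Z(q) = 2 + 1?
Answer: 169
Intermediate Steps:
Z(q) = 3
c(K) = -1 (c(K) = -1 + 0/K = -1 + 0 = -1)
(c(Z(4)) + z(-1, -11))**2 = (-1 + (-1 - 11))**2 = (-1 - 12)**2 = (-13)**2 = 169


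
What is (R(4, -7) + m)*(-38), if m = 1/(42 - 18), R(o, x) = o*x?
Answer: 12749/12 ≈ 1062.4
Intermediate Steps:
m = 1/24 ≈ 0.041667
(R(4, -7) + m)*(-38) = (4*(-7) + 1/24)*(-38) = (-28 + 1/24)*(-38) = -671/24*(-38) = 12749/12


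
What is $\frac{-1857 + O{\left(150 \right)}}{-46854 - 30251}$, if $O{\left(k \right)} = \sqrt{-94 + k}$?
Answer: $\frac{1857}{77105} - \frac{2 \sqrt{14}}{77105} \approx 0.023987$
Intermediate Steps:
$\frac{-1857 + O{\left(150 \right)}}{-46854 - 30251} = \frac{-1857 + \sqrt{-94 + 150}}{-46854 - 30251} = \frac{-1857 + \sqrt{56}}{-77105} = \left(-1857 + 2 \sqrt{14}\right) \left(- \frac{1}{77105}\right) = \frac{1857}{77105} - \frac{2 \sqrt{14}}{77105}$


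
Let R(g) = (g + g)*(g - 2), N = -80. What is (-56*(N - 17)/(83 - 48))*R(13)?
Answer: 221936/5 ≈ 44387.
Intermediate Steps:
R(g) = 2*g*(-2 + g) (R(g) = (2*g)*(-2 + g) = 2*g*(-2 + g))
(-56*(N - 17)/(83 - 48))*R(13) = (-56*(-80 - 17)/(83 - 48))*(2*13*(-2 + 13)) = (-(-5432)/35)*(2*13*11) = -(-5432)/35*286 = -56*(-97/35)*286 = (776/5)*286 = 221936/5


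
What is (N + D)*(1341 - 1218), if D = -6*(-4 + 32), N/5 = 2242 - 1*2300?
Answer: -56334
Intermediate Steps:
N = -290 (N = 5*(2242 - 1*2300) = 5*(2242 - 2300) = 5*(-58) = -290)
D = -168 (D = -6*28 = -168)
(N + D)*(1341 - 1218) = (-290 - 168)*(1341 - 1218) = -458*123 = -56334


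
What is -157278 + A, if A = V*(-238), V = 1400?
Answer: -490478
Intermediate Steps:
A = -333200 (A = 1400*(-238) = -333200)
-157278 + A = -157278 - 333200 = -490478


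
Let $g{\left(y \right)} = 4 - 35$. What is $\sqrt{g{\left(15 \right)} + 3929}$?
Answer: $\sqrt{3898} \approx 62.434$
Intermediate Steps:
$g{\left(y \right)} = -31$
$\sqrt{g{\left(15 \right)} + 3929} = \sqrt{-31 + 3929} = \sqrt{3898}$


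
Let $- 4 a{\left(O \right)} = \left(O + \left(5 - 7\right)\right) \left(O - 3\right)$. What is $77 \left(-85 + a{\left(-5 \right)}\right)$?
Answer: $-7623$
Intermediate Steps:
$a{\left(O \right)} = - \frac{\left(-3 + O\right) \left(-2 + O\right)}{4}$ ($a{\left(O \right)} = - \frac{\left(O + \left(5 - 7\right)\right) \left(O - 3\right)}{4} = - \frac{\left(O + \left(5 - 7\right)\right) \left(-3 + O\right)}{4} = - \frac{\left(O - 2\right) \left(-3 + O\right)}{4} = - \frac{\left(-2 + O\right) \left(-3 + O\right)}{4} = - \frac{\left(-3 + O\right) \left(-2 + O\right)}{4}$)
$77 \left(-85 + a{\left(-5 \right)}\right) = 77 \left(-85 - \left(\frac{31}{4} + \frac{25}{4}\right)\right) = 77 \left(-85 - 14\right) = 77 \left(-99\right) = -7623$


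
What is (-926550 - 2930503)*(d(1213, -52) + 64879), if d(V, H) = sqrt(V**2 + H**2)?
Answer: -250241741587 - 3857053*sqrt(1474073) ≈ -2.5492e+11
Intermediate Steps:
d(V, H) = sqrt(H**2 + V**2)
(-926550 - 2930503)*(d(1213, -52) + 64879) = (-926550 - 2930503)*(sqrt((-52)**2 + 1213**2) + 64879) = -3857053*(sqrt(2704 + 1471369) + 64879) = -3857053*(sqrt(1474073) + 64879) = -3857053*(64879 + sqrt(1474073)) = -250241741587 - 3857053*sqrt(1474073)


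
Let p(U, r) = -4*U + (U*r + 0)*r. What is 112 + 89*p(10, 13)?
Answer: 146962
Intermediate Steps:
p(U, r) = -4*U + U*r² (p(U, r) = -4*U + (U*r)*r = -4*U + U*r²)
112 + 89*p(10, 13) = 112 + 89*(10*(-4 + 13²)) = 112 + 89*(10*(-4 + 169)) = 112 + 89*(10*165) = 112 + 89*1650 = 112 + 146850 = 146962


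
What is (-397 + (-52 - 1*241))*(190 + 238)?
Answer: -295320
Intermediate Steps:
(-397 + (-52 - 1*241))*(190 + 238) = (-397 + (-52 - 241))*428 = (-397 - 293)*428 = -690*428 = -295320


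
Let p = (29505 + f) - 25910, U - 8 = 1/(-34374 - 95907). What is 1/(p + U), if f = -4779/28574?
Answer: 3722649294/13412082764809 ≈ 0.00027756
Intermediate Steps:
U = 1042247/130281 (U = 8 + 1/(-34374 - 95907) = 8 + 1/(-130281) = 8 - 1/130281 = 1042247/130281 ≈ 8.0000)
f = -4779/28574 (f = -4779*1/28574 = -4779/28574 ≈ -0.16725)
p = 102718751/28574 (p = (29505 - 4779/28574) - 25910 = 843071091/28574 - 25910 = 102718751/28574 ≈ 3594.8)
1/(p + U) = 1/(102718751/28574 + 1042247/130281) = 1/(13412082764809/3722649294) = 3722649294/13412082764809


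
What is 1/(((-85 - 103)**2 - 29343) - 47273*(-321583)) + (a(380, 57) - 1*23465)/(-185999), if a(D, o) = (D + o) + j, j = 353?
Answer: 27359188274709/224422564796584 ≈ 0.12191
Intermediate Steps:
a(D, o) = 353 + D + o (a(D, o) = (D + o) + 353 = 353 + D + o)
1/(((-85 - 103)**2 - 29343) - 47273*(-321583)) + (a(380, 57) - 1*23465)/(-185999) = 1/(((-85 - 103)**2 - 29343) - 47273*(-321583)) + ((353 + 380 + 57) - 1*23465)/(-185999) = -1/321583/(((-188)**2 - 29343) - 47273) + (790 - 23465)*(-1/185999) = -1/321583/((35344 - 29343) - 47273) - 22675*(-1/185999) = -1/321583/(6001 - 47273) + 22675/185999 = -1/321583/(-41272) + 22675/185999 = -1/41272*(-1/321583) + 22675/185999 = 1/13272373576 + 22675/185999 = 27359188274709/224422564796584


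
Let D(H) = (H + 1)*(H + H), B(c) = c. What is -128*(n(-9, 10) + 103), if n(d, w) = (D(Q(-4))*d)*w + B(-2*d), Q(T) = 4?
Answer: 445312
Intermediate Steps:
D(H) = 2*H*(1 + H) (D(H) = (1 + H)*(2*H) = 2*H*(1 + H))
n(d, w) = -2*d + 40*d*w (n(d, w) = ((2*4*(1 + 4))*d)*w - 2*d = ((2*4*5)*d)*w - 2*d = (40*d)*w - 2*d = 40*d*w - 2*d = -2*d + 40*d*w)
-128*(n(-9, 10) + 103) = -128*(2*(-9)*(-1 + 20*10) + 103) = -128*(2*(-9)*(-1 + 200) + 103) = -128*(2*(-9)*199 + 103) = -128*(-3582 + 103) = -128*(-3479) = 445312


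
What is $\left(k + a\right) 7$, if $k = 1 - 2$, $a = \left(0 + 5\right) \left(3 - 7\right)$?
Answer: $-147$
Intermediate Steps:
$a = -20$ ($a = 5 \left(-4\right) = -20$)
$k = -1$ ($k = 1 - 2 = -1$)
$\left(k + a\right) 7 = \left(-1 - 20\right) 7 = \left(-21\right) 7 = -147$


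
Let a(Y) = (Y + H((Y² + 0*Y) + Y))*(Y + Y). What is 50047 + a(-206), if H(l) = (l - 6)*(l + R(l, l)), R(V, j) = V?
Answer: -1469290349561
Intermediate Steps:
H(l) = 2*l*(-6 + l) (H(l) = (l - 6)*(l + l) = (-6 + l)*(2*l) = 2*l*(-6 + l))
a(Y) = 2*Y*(Y + 2*(Y + Y²)*(-6 + Y + Y²)) (a(Y) = (Y + 2*((Y² + 0*Y) + Y)*(-6 + ((Y² + 0*Y) + Y)))*(Y + Y) = (Y + 2*((Y² + 0) + Y)*(-6 + ((Y² + 0) + Y)))*(2*Y) = (Y + 2*(Y² + Y)*(-6 + (Y² + Y)))*(2*Y) = (Y + 2*(Y + Y²)*(-6 + (Y + Y²)))*(2*Y) = (Y + 2*(Y + Y²)*(-6 + Y + Y²))*(2*Y) = 2*Y*(Y + 2*(Y + Y²)*(-6 + Y + Y²)))
50047 + a(-206) = 50047 + (-206)²*(-22 - 24*(-206) + 4*(-206)*(1 - 206)²) = 50047 + 42436*(-22 + 4944 + 4*(-206)*(-205)²) = 50047 + 42436*(-22 + 4944 + 4*(-206)*42025) = 50047 + 42436*(-22 + 4944 - 34628600) = 50047 + 42436*(-34623678) = 50047 - 1469290399608 = -1469290349561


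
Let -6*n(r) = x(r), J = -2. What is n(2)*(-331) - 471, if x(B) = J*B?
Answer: -2075/3 ≈ -691.67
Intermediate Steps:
x(B) = -2*B
n(r) = r/3 (n(r) = -(-1)*r/3 = r/3)
n(2)*(-331) - 471 = ((1/3)*2)*(-331) - 471 = (2/3)*(-331) - 471 = -662/3 - 471 = -2075/3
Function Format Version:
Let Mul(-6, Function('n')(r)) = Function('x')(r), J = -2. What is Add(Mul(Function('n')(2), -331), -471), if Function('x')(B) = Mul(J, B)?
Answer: Rational(-2075, 3) ≈ -691.67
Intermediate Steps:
Function('x')(B) = Mul(-2, B)
Function('n')(r) = Mul(Rational(1, 3), r) (Function('n')(r) = Mul(Rational(-1, 6), Mul(-2, r)) = Mul(Rational(1, 3), r))
Add(Mul(Function('n')(2), -331), -471) = Add(Mul(Mul(Rational(1, 3), 2), -331), -471) = Add(Mul(Rational(2, 3), -331), -471) = Add(Rational(-662, 3), -471) = Rational(-2075, 3)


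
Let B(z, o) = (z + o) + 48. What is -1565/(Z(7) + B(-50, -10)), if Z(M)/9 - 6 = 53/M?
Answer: -10955/771 ≈ -14.209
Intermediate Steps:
B(z, o) = 48 + o + z (B(z, o) = (o + z) + 48 = 48 + o + z)
Z(M) = 54 + 477/M (Z(M) = 54 + 9*(53/M) = 54 + 477/M)
-1565/(Z(7) + B(-50, -10)) = -1565/((54 + 477/7) + (48 - 10 - 50)) = -1565/((54 + 477*(⅐)) - 12) = -1565/((54 + 477/7) - 12) = -1565/(855/7 - 12) = -1565/771/7 = -1565*7/771 = -10955/771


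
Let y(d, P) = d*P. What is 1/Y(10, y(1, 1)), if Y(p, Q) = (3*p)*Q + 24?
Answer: 1/54 ≈ 0.018519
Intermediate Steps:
y(d, P) = P*d
Y(p, Q) = 24 + 3*Q*p (Y(p, Q) = 3*Q*p + 24 = 24 + 3*Q*p)
1/Y(10, y(1, 1)) = 1/(24 + 3*(1*1)*10) = 1/(24 + 3*1*10) = 1/(24 + 30) = 1/54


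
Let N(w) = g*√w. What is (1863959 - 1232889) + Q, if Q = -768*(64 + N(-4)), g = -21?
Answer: 581918 + 32256*I ≈ 5.8192e+5 + 32256.0*I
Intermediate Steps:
N(w) = -21*√w
Q = -49152 + 32256*I (Q = -768*(64 - 42*I) = -49152 + 32256*I ≈ -49152.0 + 32256.0*I)
(1863959 - 1232889) + Q = (1863959 - 1232889) + (-49152 + 32256*I) = 631070 + (-49152 + 32256*I) = 581918 + 32256*I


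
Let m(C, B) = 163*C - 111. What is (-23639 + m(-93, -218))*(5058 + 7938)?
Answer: -505661364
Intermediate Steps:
m(C, B) = -111 + 163*C
(-23639 + m(-93, -218))*(5058 + 7938) = (-23639 + (-111 + 163*(-93)))*(5058 + 7938) = (-23639 + (-111 - 15159))*12996 = (-23639 - 15270)*12996 = -38909*12996 = -505661364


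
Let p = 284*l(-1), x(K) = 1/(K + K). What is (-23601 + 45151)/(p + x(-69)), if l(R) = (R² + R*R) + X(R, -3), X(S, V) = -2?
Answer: -2973900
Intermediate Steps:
x(K) = 1/(2*K)
l(R) = -2 + 2*R² (l(R) = (R² + R*R) - 2 = (R² + R²) - 2 = 2*R² - 2 = -2 + 2*R²)
p = 0 (p = 284*(-2 + 2*(-1)²) = 284*(-2 + 2*1) = 284*(-2 + 2) = 284*0 = 0)
(-23601 + 45151)/(p + x(-69)) = (-23601 + 45151)/(0 + (½)/(-69)) = 21550/(0 + (½)*(-1/69)) = 21550/(0 - 1/138) = 21550/(-1/138) = 21550*(-138) = -2973900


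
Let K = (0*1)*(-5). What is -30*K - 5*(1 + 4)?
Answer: -25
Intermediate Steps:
K = 0 (K = 0*(-5) = 0)
-30*K - 5*(1 + 4) = -30*0 - 5*(1 + 4) = 0 - 5*5 = 0 - 25 = -25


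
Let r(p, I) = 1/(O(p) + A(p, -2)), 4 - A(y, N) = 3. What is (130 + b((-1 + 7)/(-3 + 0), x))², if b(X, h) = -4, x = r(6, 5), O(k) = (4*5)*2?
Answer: 15876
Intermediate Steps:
A(y, N) = 1 (A(y, N) = 4 - 1*3 = 4 - 3 = 1)
O(k) = 40 (O(k) = 20*2 = 40)
r(p, I) = 1/41 (r(p, I) = 1/(40 + 1) = 1/41)
x = 1/41 ≈ 0.024390
(130 + b((-1 + 7)/(-3 + 0), x))² = (130 - 4)² = 126² = 15876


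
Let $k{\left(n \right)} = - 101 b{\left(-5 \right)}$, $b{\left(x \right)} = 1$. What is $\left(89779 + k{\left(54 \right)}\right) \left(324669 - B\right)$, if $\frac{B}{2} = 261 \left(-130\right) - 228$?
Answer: $35242108830$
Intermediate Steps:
$B = -68316$ ($B = 2 \left(261 \left(-130\right) - 228\right) = 2 \left(-33930 - 228\right) = 2 \left(-34158\right) = -68316$)
$k{\left(n \right)} = -101$ ($k{\left(n \right)} = \left(-101\right) 1 = -101$)
$\left(89779 + k{\left(54 \right)}\right) \left(324669 - B\right) = \left(89779 - 101\right) \left(324669 - -68316\right) = 89678 \left(324669 + 68316\right) = 89678 \cdot 392985 = 35242108830$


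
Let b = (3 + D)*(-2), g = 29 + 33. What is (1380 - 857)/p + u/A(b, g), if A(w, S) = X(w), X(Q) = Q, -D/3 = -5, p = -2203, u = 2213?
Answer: -4894067/79308 ≈ -61.710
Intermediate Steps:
g = 62
D = 15 (D = -3*(-5) = 15)
b = -36 (b = (3 + 15)*(-2) = 18*(-2) = -36)
A(w, S) = w
(1380 - 857)/p + u/A(b, g) = (1380 - 857)/(-2203) + 2213/(-36) = 523*(-1/2203) + 2213*(-1/36) = -523/2203 - 2213/36 = -4894067/79308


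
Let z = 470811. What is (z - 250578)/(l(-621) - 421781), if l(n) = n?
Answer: -220233/422402 ≈ -0.52138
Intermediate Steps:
(z - 250578)/(l(-621) - 421781) = (470811 - 250578)/(-621 - 421781) = 220233/(-422402) = 220233*(-1/422402) = -220233/422402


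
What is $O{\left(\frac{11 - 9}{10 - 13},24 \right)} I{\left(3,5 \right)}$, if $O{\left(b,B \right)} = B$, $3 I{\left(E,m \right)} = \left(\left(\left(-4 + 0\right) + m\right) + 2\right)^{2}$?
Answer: $72$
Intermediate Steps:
$I{\left(E,m \right)} = \frac{\left(-2 + m\right)^{2}}{3}$ ($I{\left(E,m \right)} = \frac{\left(\left(\left(-4 + 0\right) + m\right) + 2\right)^{2}}{3} = \frac{\left(\left(-4 + m\right) + 2\right)^{2}}{3} = \frac{\left(-2 + m\right)^{2}}{3}$)
$O{\left(\frac{11 - 9}{10 - 13},24 \right)} I{\left(3,5 \right)} = 24 \frac{\left(-2 + 5\right)^{2}}{3} = 24 \frac{3^{2}}{3} = 24 \cdot \frac{1}{3} \cdot 9 = 24 \cdot 3 = 72$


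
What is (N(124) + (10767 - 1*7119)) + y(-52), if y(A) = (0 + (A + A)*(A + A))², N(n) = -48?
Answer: 116989456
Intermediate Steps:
y(A) = 16*A⁴ (y(A) = (0 + (2*A)*(2*A))² = (0 + 4*A²)² = (4*A²)² = 16*A⁴)
(N(124) + (10767 - 1*7119)) + y(-52) = (-48 + (10767 - 1*7119)) + 16*(-52)⁴ = (-48 + (10767 - 7119)) + 16*7311616 = (-48 + 3648) + 116985856 = 3600 + 116985856 = 116989456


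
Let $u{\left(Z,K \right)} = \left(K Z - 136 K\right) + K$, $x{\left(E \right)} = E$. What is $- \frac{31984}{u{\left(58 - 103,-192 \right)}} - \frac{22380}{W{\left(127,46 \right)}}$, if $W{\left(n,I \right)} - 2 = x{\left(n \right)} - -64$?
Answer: $- \frac{48726607}{416880} \approx -116.88$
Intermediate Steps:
$u{\left(Z,K \right)} = - 135 K + K Z$ ($u{\left(Z,K \right)} = \left(- 136 K + K Z\right) + K = - 135 K + K Z$)
$W{\left(n,I \right)} = 66 + n$ ($W{\left(n,I \right)} = 2 + \left(n - -64\right) = 2 + \left(n + 64\right) = 2 + \left(64 + n\right) = 66 + n$)
$- \frac{31984}{u{\left(58 - 103,-192 \right)}} - \frac{22380}{W{\left(127,46 \right)}} = - \frac{31984}{\left(-192\right) \left(-135 + \left(58 - 103\right)\right)} - \frac{22380}{66 + 127} = - \frac{31984}{\left(-192\right) \left(-135 - 45\right)} - \frac{22380}{193} = - \frac{31984}{\left(-192\right) \left(-180\right)} - \frac{22380}{193} = - \frac{31984}{34560} - \frac{22380}{193} = \left(-31984\right) \frac{1}{34560} - \frac{22380}{193} = - \frac{1999}{2160} - \frac{22380}{193} = - \frac{48726607}{416880}$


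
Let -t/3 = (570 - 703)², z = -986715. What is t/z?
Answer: 17689/328905 ≈ 0.053782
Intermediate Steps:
t = -53067 (t = -3*(570 - 703)² = -3*(-133)² = -3*17689 = -53067)
t/z = -53067/(-986715) = -53067*(-1/986715) = 17689/328905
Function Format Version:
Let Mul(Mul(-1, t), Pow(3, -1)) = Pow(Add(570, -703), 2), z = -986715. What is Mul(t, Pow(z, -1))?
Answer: Rational(17689, 328905) ≈ 0.053782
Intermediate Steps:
t = -53067 (t = Mul(-3, Pow(Add(570, -703), 2)) = Mul(-3, Pow(-133, 2)) = Mul(-3, 17689) = -53067)
Mul(t, Pow(z, -1)) = Mul(-53067, Pow(-986715, -1)) = Mul(-53067, Rational(-1, 986715)) = Rational(17689, 328905)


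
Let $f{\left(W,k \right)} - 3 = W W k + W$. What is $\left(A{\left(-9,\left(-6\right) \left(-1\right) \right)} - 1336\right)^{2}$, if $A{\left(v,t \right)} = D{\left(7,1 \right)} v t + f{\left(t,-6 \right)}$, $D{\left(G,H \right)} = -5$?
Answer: $1620529$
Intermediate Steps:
$f{\left(W,k \right)} = 3 + W + k W^{2}$ ($f{\left(W,k \right)} = 3 + \left(W W k + W\right) = 3 + \left(W^{2} k + W\right) = 3 + \left(k W^{2} + W\right) = 3 + \left(W + k W^{2}\right) = 3 + W + k W^{2}$)
$A{\left(v,t \right)} = 3 + t - 6 t^{2} - 5 t v$ ($A{\left(v,t \right)} = - 5 v t + \left(3 + t - 6 t^{2}\right) = - 5 t v + \left(3 + t - 6 t^{2}\right) = 3 + t - 6 t^{2} - 5 t v$)
$\left(A{\left(-9,\left(-6\right) \left(-1\right) \right)} - 1336\right)^{2} = \left(\left(3 - -6 - 6 \left(\left(-6\right) \left(-1\right)\right)^{2} - 5 \left(\left(-6\right) \left(-1\right)\right) \left(-9\right)\right) - 1336\right)^{2} = \left(\left(3 + 6 - 6 \cdot 6^{2} - 30 \left(-9\right)\right) - 1336\right)^{2} = \left(\left(3 + 6 - 216 + 270\right) - 1336\right)^{2} = \left(63 - 1336\right)^{2} = \left(-1273\right)^{2} = 1620529$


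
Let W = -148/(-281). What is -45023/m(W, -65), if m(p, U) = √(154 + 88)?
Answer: -4093*√2/2 ≈ -2894.2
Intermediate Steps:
W = 148/281 (W = -148*(-1/281) = 148/281 ≈ 0.52669)
m(p, U) = 11*√2 (m(p, U) = √242 = 11*√2)
-45023/m(W, -65) = -45023*√2/22 = -4093*√2/2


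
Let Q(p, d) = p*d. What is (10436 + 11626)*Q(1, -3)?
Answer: -66186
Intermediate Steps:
Q(p, d) = d*p
(10436 + 11626)*Q(1, -3) = (10436 + 11626)*(-3*1) = 22062*(-3) = -66186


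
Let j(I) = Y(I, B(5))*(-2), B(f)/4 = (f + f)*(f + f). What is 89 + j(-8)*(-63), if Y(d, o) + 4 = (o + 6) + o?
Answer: 101141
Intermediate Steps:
B(f) = 16*f² (B(f) = 4*((f + f)*(f + f)) = 4*((2*f)*(2*f)) = 4*(4*f²) = 16*f²)
Y(d, o) = 2 + 2*o (Y(d, o) = -4 + ((o + 6) + o) = -4 + ((6 + o) + o) = -4 + (6 + 2*o) = 2 + 2*o)
j(I) = -1604 (j(I) = (2 + 2*(16*5²))*(-2) = (2 + 2*(16*25))*(-2) = (2 + 2*400)*(-2) = (2 + 800)*(-2) = 802*(-2) = -1604)
89 + j(-8)*(-63) = 89 - 1604*(-63) = 89 + 101052 = 101141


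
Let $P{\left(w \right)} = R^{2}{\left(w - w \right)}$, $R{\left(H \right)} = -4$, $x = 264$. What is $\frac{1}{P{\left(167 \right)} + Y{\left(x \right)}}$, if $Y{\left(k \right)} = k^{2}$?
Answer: $\frac{1}{69712} \approx 1.4345 \cdot 10^{-5}$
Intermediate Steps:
$P{\left(w \right)} = 16$ ($P{\left(w \right)} = \left(-4\right)^{2} = 16$)
$\frac{1}{P{\left(167 \right)} + Y{\left(x \right)}} = \frac{1}{16 + 264^{2}} = \frac{1}{16 + 69696} = \frac{1}{69712}$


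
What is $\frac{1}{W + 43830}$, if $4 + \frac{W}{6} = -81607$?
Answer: $- \frac{1}{445836} \approx -2.243 \cdot 10^{-6}$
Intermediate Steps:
$W = -489666$ ($W = -24 + 6 \left(-81607\right) = -24 - 489642 = -489666$)
$\frac{1}{W + 43830} = \frac{1}{-489666 + 43830} = \frac{1}{-445836} = - \frac{1}{445836}$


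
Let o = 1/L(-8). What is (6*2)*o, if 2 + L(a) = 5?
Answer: 4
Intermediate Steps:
L(a) = 3 (L(a) = -2 + 5 = 3)
o = 1/3 ≈ 0.33333
(6*2)*o = (6*2)*(1/3) = 12*(1/3) = 4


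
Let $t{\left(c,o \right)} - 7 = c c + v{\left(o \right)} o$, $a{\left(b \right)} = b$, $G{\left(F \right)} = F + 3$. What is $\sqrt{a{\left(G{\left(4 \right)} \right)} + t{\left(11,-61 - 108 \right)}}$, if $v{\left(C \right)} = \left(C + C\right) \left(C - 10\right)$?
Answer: $i \sqrt{10224703} \approx 3197.6 i$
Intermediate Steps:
$v{\left(C \right)} = 2 C \left(-10 + C\right)$
$G{\left(F \right)} = 3 + F$
$t{\left(c,o \right)} = 7 + c^{2} + 2 o^{2} \left(-10 + o\right)$ ($t{\left(c,o \right)} = 7 + \left(c c + 2 o \left(-10 + o\right) o\right) = 7 + \left(c^{2} + 2 o^{2} \left(-10 + o\right)\right) = 7 + c^{2} + 2 o^{2} \left(-10 + o\right)$)
$\sqrt{a{\left(G{\left(4 \right)} \right)} + t{\left(11,-61 - 108 \right)}} = \sqrt{\left(3 + 4\right) + \left(7 + 11^{2} + 2 \left(-61 - 108\right)^{2} \left(-10 - 169\right)\right)} = \sqrt{7 + \left(7 + 121 + 2 \left(-61 - 108\right)^{2} \left(-10 - 169\right)\right)} = \sqrt{7 + \left(7 + 121 + 2 \left(-169\right)^{2} \left(-10 - 169\right)\right)} = \sqrt{7 + \left(7 + 121 + 2 \cdot 28561 \left(-179\right)\right)} = \sqrt{7 + \left(7 + 121 - 10224838\right)} = \sqrt{7 - 10224710} = \sqrt{-10224703} = i \sqrt{10224703}$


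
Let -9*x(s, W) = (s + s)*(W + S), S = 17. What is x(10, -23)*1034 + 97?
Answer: 41651/3 ≈ 13884.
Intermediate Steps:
x(s, W) = -2*s*(17 + W)/9 (x(s, W) = -(s + s)*(W + 17)/9 = -2*s*(17 + W)/9)
x(10, -23)*1034 + 97 = -2/9*10*(17 - 23)*1034 + 97 = -2/9*10*(-6)*1034 + 97 = (40/3)*1034 + 97 = 41360/3 + 97 = 41651/3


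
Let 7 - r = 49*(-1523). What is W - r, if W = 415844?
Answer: 341210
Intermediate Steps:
r = 74634 (r = 7 - 49*(-1523) = 7 - 1*(-74627) = 7 + 74627 = 74634)
W - r = 415844 - 1*74634 = 415844 - 74634 = 341210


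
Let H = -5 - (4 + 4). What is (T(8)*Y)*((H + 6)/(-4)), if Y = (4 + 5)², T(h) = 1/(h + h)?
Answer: 567/64 ≈ 8.8594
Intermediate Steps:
T(h) = 1/(2*h)
Y = 81 (Y = 9² = 81)
H = -13 (H = -5 - 1*8 = -5 - 8 = -13)
(T(8)*Y)*((H + 6)/(-4)) = (((½)/8)*81)*((-13 + 6)/(-4)) = (((½)*(⅛))*81)*(-¼*(-7)) = ((1/16)*81)*(7/4) = (81/16)*(7/4) = 567/64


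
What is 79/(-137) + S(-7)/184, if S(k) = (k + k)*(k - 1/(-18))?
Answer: -10949/226872 ≈ -0.048261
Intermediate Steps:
S(k) = 2*k*(1/18 + k) (S(k) = (2*k)*(k - 1*(-1/18)) = (2*k)*(k + 1/18) = (2*k)*(1/18 + k) = 2*k*(1/18 + k))
79/(-137) + S(-7)/184 = 79/(-137) + ((⅑)*(-7)*(1 + 18*(-7)))/184 = 79*(-1/137) + ((⅑)*(-7)*(1 - 126))*(1/184) = -79/137 + ((⅑)*(-7)*(-125))*(1/184) = -79/137 + (875/9)*(1/184) = -79/137 + 875/1656 = -10949/226872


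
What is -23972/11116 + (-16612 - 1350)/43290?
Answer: -154676684/60151455 ≈ -2.5715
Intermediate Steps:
-23972/11116 + (-16612 - 1350)/43290 = -23972*1/11116 - 17962*1/43290 = -5993/2779 - 8981/21645 = -154676684/60151455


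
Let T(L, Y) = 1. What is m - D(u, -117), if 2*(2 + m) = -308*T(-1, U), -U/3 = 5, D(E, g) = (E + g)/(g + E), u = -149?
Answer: -157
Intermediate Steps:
D(E, g) = 1 (D(E, g) = (E + g)/(E + g) = 1)
U = -15 (U = -3*5 = -15)
m = -156 (m = -2 + (-308*1)/2 = -2 + (½)*(-308) = -2 - 154 = -156)
m - D(u, -117) = -156 - 1*1 = -156 - 1 = -157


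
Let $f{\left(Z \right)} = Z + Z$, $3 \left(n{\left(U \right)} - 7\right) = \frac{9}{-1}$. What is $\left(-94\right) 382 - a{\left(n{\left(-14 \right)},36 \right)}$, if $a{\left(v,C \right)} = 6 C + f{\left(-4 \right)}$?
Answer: $-36116$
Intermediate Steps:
$n{\left(U \right)} = 4$ ($n{\left(U \right)} = 7 + \frac{9 \frac{1}{-1}}{3} = 7 + \frac{9 \left(-1\right)}{3} = 7 + \frac{1}{3} \left(-9\right) = 7 - 3 = 4$)
$f{\left(Z \right)} = 2 Z$
$a{\left(v,C \right)} = -8 + 6 C$ ($a{\left(v,C \right)} = 6 C + 2 \left(-4\right) = 6 C - 8 = -8 + 6 C$)
$\left(-94\right) 382 - a{\left(n{\left(-14 \right)},36 \right)} = \left(-94\right) 382 - \left(-8 + 6 \cdot 36\right) = -35908 - \left(-8 + 216\right) = -35908 - 208 = -36116$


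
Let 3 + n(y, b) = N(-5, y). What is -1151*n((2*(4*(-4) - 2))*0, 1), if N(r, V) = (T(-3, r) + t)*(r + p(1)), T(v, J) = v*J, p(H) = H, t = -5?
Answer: 49493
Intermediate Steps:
T(v, J) = J*v
N(r, V) = (1 + r)*(-5 - 3*r) (N(r, V) = (r*(-3) - 5)*(r + 1) = (-3*r - 5)*(1 + r) = (-5 - 3*r)*(1 + r) = (1 + r)*(-5 - 3*r))
n(y, b) = -43 (n(y, b) = -3 + (-5 - 8*(-5) - 3*(-5)²) = -3 + (-5 + 40 - 3*25) = -3 + (-5 + 40 - 75) = -3 - 40 = -43)
-1151*n((2*(4*(-4) - 2))*0, 1) = -1151*(-43) = 49493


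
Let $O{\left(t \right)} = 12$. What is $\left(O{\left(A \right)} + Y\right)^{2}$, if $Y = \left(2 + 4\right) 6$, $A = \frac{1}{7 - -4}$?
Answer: $2304$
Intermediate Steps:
$A = \frac{1}{11}$ ($A = \frac{1}{7 + 4} = \frac{1}{11} \approx 0.090909$)
$Y = 36$ ($Y = 6 \cdot 6 = 36$)
$\left(O{\left(A \right)} + Y\right)^{2} = \left(12 + 36\right)^{2} = 48^{2} = 2304$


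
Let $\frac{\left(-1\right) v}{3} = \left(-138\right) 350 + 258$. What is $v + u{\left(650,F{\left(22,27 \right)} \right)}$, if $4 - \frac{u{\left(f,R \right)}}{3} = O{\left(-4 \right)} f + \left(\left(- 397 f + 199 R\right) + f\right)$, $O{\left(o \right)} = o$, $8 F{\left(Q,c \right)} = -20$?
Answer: $\frac{1851261}{2} \approx 9.2563 \cdot 10^{5}$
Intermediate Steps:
$F{\left(Q,c \right)} = - \frac{5}{2}$ ($F{\left(Q,c \right)} = \frac{1}{8} \left(-20\right) = - \frac{5}{2}$)
$v = 144126$ ($v = - 3 \left(\left(-138\right) 350 + 258\right) = - 3 \left(-48300 + 258\right) = \left(-3\right) \left(-48042\right) = 144126$)
$u{\left(f,R \right)} = 12 - 597 R + 1200 f$ ($u{\left(f,R \right)} = 12 - 3 \left(- 4 f + \left(\left(- 397 f + 199 R\right) + f\right)\right) = 12 - 3 \left(- 4 f + \left(- 396 f + 199 R\right)\right) = 12 - 3 \left(- 400 f + 199 R\right) = 12 - \left(- 1200 f + 597 R\right) = 12 - 597 R + 1200 f$)
$v + u{\left(650,F{\left(22,27 \right)} \right)} = 144126 + \left(12 - - \frac{2985}{2} + 1200 \cdot 650\right) = 144126 + \left(12 + \frac{2985}{2} + 780000\right) = 144126 + \frac{1563009}{2} = \frac{1851261}{2}$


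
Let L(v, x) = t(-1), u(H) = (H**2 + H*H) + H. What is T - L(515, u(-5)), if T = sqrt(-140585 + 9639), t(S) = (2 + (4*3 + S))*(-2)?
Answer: 26 + I*sqrt(130946) ≈ 26.0 + 361.86*I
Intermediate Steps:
u(H) = H + 2*H**2 (u(H) = (H**2 + H**2) + H = 2*H**2 + H = H + 2*H**2)
t(S) = -28 - 2*S (t(S) = (2 + (12 + S))*(-2) = (14 + S)*(-2) = -28 - 2*S)
L(v, x) = -26 (L(v, x) = -28 - 2*(-1) = -28 + 2 = -26)
T = I*sqrt(130946) (T = sqrt(-130946) = I*sqrt(130946) ≈ 361.86*I)
T - L(515, u(-5)) = I*sqrt(130946) - 1*(-26) = I*sqrt(130946) + 26 = 26 + I*sqrt(130946)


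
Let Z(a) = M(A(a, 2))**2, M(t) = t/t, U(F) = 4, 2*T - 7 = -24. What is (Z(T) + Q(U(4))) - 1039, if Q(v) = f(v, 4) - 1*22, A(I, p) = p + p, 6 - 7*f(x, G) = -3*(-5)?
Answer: -7429/7 ≈ -1061.3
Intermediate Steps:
f(x, G) = -9/7 (f(x, G) = 6/7 - (-3)*(-5)/7 = 6/7 - 1/7*15 = 6/7 - 15/7 = -9/7)
A(I, p) = 2*p
T = -17/2 (T = 7/2 + (1/2)*(-24) = 7/2 - 12 = -17/2 ≈ -8.5000)
M(t) = 1
Z(a) = 1 (Z(a) = 1**2 = 1)
Q(v) = -163/7 (Q(v) = -9/7 - 1*22 = -9/7 - 22 = -163/7)
(Z(T) + Q(U(4))) - 1039 = (1 - 163/7) - 1039 = -156/7 - 1039 = -7429/7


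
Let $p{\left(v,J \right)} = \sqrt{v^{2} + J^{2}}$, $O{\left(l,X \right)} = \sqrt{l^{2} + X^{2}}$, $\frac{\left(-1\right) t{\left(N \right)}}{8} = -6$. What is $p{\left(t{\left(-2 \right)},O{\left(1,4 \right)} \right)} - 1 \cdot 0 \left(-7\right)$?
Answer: $\sqrt{2321} \approx 48.177$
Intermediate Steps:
$t{\left(N \right)} = 48$ ($t{\left(N \right)} = \left(-8\right) \left(-6\right) = 48$)
$O{\left(l,X \right)} = \sqrt{X^{2} + l^{2}}$
$p{\left(v,J \right)} = \sqrt{J^{2} + v^{2}}$
$p{\left(t{\left(-2 \right)},O{\left(1,4 \right)} \right)} - 1 \cdot 0 \left(-7\right) = \sqrt{\left(\sqrt{4^{2} + 1^{2}}\right)^{2} + 48^{2}} - 1 \cdot 0 \left(-7\right) = \sqrt{\left(\sqrt{16 + 1}\right)^{2} + 2304} - 1 \cdot 0 = \sqrt{\left(\sqrt{17}\right)^{2} + 2304} - 0 = \sqrt{17 + 2304} + 0 = \sqrt{2321} + 0 = \sqrt{2321}$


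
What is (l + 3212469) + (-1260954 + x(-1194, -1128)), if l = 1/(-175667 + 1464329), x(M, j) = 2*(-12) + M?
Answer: 2513273632615/1288662 ≈ 1.9503e+6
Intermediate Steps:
x(M, j) = -24 + M
l = 1/1288662 ≈ 7.7600e-7
(l + 3212469) + (-1260954 + x(-1194, -1128)) = (1/1288662 + 3212469) + (-1260954 + (-24 - 1194)) = 4139786726479/1288662 + (-1260954 - 1218) = 4139786726479/1288662 - 1262172 = 2513273632615/1288662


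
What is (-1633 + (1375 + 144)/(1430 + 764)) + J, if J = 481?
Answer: -2525969/2194 ≈ -1151.3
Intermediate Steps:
(-1633 + (1375 + 144)/(1430 + 764)) + J = (-1633 + (1375 + 144)/(1430 + 764)) + 481 = (-1633 + 1519/2194) + 481 = -3581283/2194 + 481 = -2525969/2194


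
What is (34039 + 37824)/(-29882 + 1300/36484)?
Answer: -655462423/272553397 ≈ -2.4049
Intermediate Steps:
(34039 + 37824)/(-29882 + 1300/36484) = 71863/(-29882 + 1300*(1/36484)) = 71863/(-29882 + 325/9121) = 71863/(-272553397/9121) = 71863*(-9121/272553397) = -655462423/272553397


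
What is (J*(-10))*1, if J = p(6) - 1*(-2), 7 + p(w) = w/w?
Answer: 40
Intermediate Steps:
p(w) = -6 (p(w) = -7 + w/w = -7 + 1 = -6)
J = -4 (J = -6 - 1*(-2) = -6 + 2 = -4)
(J*(-10))*1 = -4*(-10)*1 = 40*1 = 40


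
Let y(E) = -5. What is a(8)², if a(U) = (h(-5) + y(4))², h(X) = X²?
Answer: 160000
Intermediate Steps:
a(U) = 400 (a(U) = ((-5)² - 5)² = (25 - 5)² = 20² = 400)
a(8)² = 400² = 160000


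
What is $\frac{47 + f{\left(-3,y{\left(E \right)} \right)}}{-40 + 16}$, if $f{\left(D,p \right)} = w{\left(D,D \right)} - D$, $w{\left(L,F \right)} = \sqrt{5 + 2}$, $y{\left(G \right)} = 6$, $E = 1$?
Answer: $- \frac{25}{12} - \frac{\sqrt{7}}{24} \approx -2.1936$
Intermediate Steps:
$w{\left(L,F \right)} = \sqrt{7}$
$f{\left(D,p \right)} = \sqrt{7} - D$
$\frac{47 + f{\left(-3,y{\left(E \right)} \right)}}{-40 + 16} = \frac{47 + \left(\sqrt{7} - -3\right)}{-40 + 16} = \frac{47 + \left(\sqrt{7} + 3\right)}{-24} = \left(47 + \left(3 + \sqrt{7}\right)\right) \left(- \frac{1}{24}\right) = \left(50 + \sqrt{7}\right) \left(- \frac{1}{24}\right) = - \frac{25}{12} - \frac{\sqrt{7}}{24}$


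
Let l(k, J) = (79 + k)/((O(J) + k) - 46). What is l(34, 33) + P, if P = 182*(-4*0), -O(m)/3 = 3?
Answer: -113/21 ≈ -5.3810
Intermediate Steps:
O(m) = -9 (O(m) = -3*3 = -9)
l(k, J) = (79 + k)/(-55 + k) (l(k, J) = (79 + k)/((-9 + k) - 46) = (79 + k)/(-55 + k))
P = 0 (P = 182*0 = 0)
l(34, 33) + P = (79 + 34)/(-55 + 34) + 0 = 113/(-21) + 0 = -1/21*113 + 0 = -113/21 + 0 = -113/21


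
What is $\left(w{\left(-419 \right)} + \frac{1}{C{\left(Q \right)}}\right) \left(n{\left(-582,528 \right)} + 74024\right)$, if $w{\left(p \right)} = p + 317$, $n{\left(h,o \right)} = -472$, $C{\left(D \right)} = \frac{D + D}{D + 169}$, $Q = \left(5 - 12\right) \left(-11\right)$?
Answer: $- \frac{568630512}{77} \approx -7.3848 \cdot 10^{6}$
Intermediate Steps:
$Q = 77$ ($Q = \left(-7\right) \left(-11\right) = 77$)
$C{\left(D \right)} = \frac{2 D}{169 + D}$
$w{\left(p \right)} = 317 + p$
$\left(w{\left(-419 \right)} + \frac{1}{C{\left(Q \right)}}\right) \left(n{\left(-582,528 \right)} + 74024\right) = \left(\left(317 - 419\right) + \frac{1}{2 \cdot 77 \frac{1}{169 + 77}}\right) \left(-472 + 74024\right) = \left(-102 + \frac{1}{2 \cdot 77 \cdot \frac{1}{246}}\right) 73552 = \left(-102 + \frac{1}{\frac{77}{123}}\right) 73552 = \left(-102 + \frac{123}{77}\right) 73552 = \left(- \frac{7731}{77}\right) 73552 = - \frac{568630512}{77}$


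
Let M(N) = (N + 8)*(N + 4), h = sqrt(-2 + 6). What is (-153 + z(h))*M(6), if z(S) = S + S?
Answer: -20860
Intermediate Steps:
h = 2 (h = sqrt(4) = 2)
z(S) = 2*S
M(N) = (4 + N)*(8 + N) (M(N) = (8 + N)*(4 + N) = (4 + N)*(8 + N))
(-153 + z(h))*M(6) = (-153 + 2*2)*(32 + 6**2 + 12*6) = (-153 + 4)*(32 + 36 + 72) = -149*140 = -20860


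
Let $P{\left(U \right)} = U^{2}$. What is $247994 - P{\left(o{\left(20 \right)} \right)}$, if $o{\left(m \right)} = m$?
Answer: $247594$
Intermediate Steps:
$247994 - P{\left(o{\left(20 \right)} \right)} = 247994 - 20^{2} = 247994 - 400 = 247594$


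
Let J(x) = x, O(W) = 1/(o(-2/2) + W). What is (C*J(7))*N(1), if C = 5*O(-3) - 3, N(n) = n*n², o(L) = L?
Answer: -119/4 ≈ -29.750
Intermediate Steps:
O(W) = 1/(-1 + W) (O(W) = 1/(-2/2 + W) = 1/(-2*½ + W) = 1/(-1 + W))
N(n) = n³
C = -17/4 (C = 5/(-1 - 3) - 3 = 5/(-4) - 3 = 5*(-¼) - 3 = -5/4 - 3 = -17/4 ≈ -4.2500)
(C*J(7))*N(1) = -17/4*7*1³ = -119/4*1 = -119/4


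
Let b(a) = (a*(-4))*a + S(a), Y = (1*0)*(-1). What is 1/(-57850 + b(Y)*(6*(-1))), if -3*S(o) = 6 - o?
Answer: -1/57838 ≈ -1.7290e-5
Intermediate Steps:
Y = 0 (Y = 0*(-1) = 0)
S(o) = -2 + o/3 (S(o) = -(6 - o)/3 = -2 + o/3)
b(a) = -2 - 4*a**2 + a/3 (b(a) = (a*(-4))*a + (-2 + a/3) = (-4*a)*a + (-2 + a/3) = -4*a**2 + (-2 + a/3) = -2 - 4*a**2 + a/3)
1/(-57850 + b(Y)*(6*(-1))) = 1/(-57850 + (-2 - 4*0**2 + (1/3)*0)*(6*(-1))) = 1/(-57850 + (-2 - 4*0 + 0)*(-6)) = 1/(-57850 + (-2 + 0 + 0)*(-6)) = 1/(-57850 - 2*(-6)) = 1/(-57850 + 12) = 1/(-57838) = -1/57838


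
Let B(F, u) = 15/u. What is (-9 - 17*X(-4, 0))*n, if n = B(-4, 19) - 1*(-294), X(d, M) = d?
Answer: 330459/19 ≈ 17393.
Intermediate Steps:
n = 5601/19 (n = 15/19 - 1*(-294) = 15*(1/19) + 294 = 15/19 + 294 = 5601/19 ≈ 294.79)
(-9 - 17*X(-4, 0))*n = (-9 - 17*(-4))*(5601/19) = (-9 + 68)*(5601/19) = 59*(5601/19) = 330459/19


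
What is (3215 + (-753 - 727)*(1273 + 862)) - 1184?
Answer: -3157769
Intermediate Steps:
(3215 + (-753 - 727)*(1273 + 862)) - 1184 = (3215 - 1480*2135) - 1184 = (3215 - 3159800) - 1184 = -3156585 - 1184 = -3157769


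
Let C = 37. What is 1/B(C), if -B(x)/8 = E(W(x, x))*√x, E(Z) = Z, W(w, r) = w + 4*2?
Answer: -√37/13320 ≈ -0.00045666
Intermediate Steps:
W(w, r) = 8 + w (W(w, r) = w + 8 = 8 + w)
B(x) = -8*√x*(8 + x) (B(x) = -8*(8 + x)*√x = -8*√x*(8 + x))
1/B(C) = 1/(8*√37*(-8 - 1*37)) = 1/(8*√37*(-8 - 37)) = 1/(8*√37*(-45)) = 1/(-360*√37) = -√37/13320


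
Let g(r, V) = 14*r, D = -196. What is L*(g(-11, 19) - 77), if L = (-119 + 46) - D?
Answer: -28413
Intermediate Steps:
L = 123 (L = (-119 + 46) - 1*(-196) = -73 + 196 = 123)
L*(g(-11, 19) - 77) = 123*(14*(-11) - 77) = 123*(-154 - 77) = 123*(-231) = -28413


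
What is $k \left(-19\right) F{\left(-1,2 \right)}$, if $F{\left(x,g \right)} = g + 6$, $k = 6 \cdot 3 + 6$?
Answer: $-3648$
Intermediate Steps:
$k = 24$ ($k = 18 + 6 = 24$)
$F{\left(x,g \right)} = 6 + g$
$k \left(-19\right) F{\left(-1,2 \right)} = 24 \left(-19\right) \left(6 + 2\right) = \left(-456\right) 8 = -3648$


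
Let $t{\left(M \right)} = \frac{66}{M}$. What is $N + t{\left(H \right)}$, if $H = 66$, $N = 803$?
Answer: $804$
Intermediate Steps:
$N + t{\left(H \right)} = 803 + \frac{66}{66} = 803 + 66 \cdot \frac{1}{66} = 803 + 1 = 804$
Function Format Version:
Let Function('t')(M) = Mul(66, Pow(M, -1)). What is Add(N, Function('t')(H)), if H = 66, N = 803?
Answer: 804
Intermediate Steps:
Add(N, Function('t')(H)) = Add(803, Mul(66, Pow(66, -1))) = Add(803, Mul(66, Rational(1, 66))) = Add(803, 1) = 804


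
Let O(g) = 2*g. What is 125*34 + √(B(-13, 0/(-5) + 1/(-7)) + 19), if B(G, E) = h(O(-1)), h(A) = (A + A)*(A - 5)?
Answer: 4250 + √47 ≈ 4256.9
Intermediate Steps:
h(A) = 2*A*(-5 + A) (h(A) = (2*A)*(-5 + A) = 2*A*(-5 + A))
B(G, E) = 28 (B(G, E) = 2*(2*(-1))*(-5 + 2*(-1)) = 2*(-2)*(-5 - 2) = 2*(-2)*(-7) = 28)
125*34 + √(B(-13, 0/(-5) + 1/(-7)) + 19) = 125*34 + √(28 + 19) = 4250 + √47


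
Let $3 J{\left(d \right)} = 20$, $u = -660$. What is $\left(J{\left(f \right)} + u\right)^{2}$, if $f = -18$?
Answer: $\frac{3841600}{9} \approx 4.2684 \cdot 10^{5}$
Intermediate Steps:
$J{\left(d \right)} = \frac{20}{3}$ ($J{\left(d \right)} = \frac{1}{3} \cdot 20 = \frac{20}{3}$)
$\left(J{\left(f \right)} + u\right)^{2} = \left(\frac{20}{3} - 660\right)^{2} = \left(- \frac{1960}{3}\right)^{2} = \frac{3841600}{9}$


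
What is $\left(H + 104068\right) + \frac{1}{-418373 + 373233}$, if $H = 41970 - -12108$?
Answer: $\frac{7138710439}{45140} \approx 1.5815 \cdot 10^{5}$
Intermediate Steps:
$H = 54078$ ($H = 41970 + 12108 = 54078$)
$\left(H + 104068\right) + \frac{1}{-418373 + 373233} = \left(54078 + 104068\right) + \frac{1}{-418373 + 373233} = 158146 + \frac{1}{-45140} = 158146 - \frac{1}{45140} = \frac{7138710439}{45140}$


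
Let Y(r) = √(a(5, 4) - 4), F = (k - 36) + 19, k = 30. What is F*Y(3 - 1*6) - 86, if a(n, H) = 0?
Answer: -86 + 26*I ≈ -86.0 + 26.0*I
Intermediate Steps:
F = 13 (F = (30 - 36) + 19 = -6 + 19 = 13)
Y(r) = 2*I (Y(r) = √(0 - 4) = √(-4) = 2*I)
F*Y(3 - 1*6) - 86 = 13*(2*I) - 86 = 26*I - 86 = -86 + 26*I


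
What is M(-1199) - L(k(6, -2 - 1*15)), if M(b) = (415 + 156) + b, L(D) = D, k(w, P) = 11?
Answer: -639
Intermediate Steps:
M(b) = 571 + b
M(-1199) - L(k(6, -2 - 1*15)) = (571 - 1199) - 1*11 = -628 - 11 = -639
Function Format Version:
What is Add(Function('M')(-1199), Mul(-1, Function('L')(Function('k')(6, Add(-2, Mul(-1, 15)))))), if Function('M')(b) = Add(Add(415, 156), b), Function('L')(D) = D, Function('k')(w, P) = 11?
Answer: -639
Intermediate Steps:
Function('M')(b) = Add(571, b)
Add(Function('M')(-1199), Mul(-1, Function('L')(Function('k')(6, Add(-2, Mul(-1, 15)))))) = Add(Add(571, -1199), Mul(-1, 11)) = Add(-628, -11) = -639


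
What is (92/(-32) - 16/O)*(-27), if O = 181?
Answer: 115857/1448 ≈ 80.012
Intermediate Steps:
(92/(-32) - 16/O)*(-27) = (92/(-32) - 16/181)*(-27) = (92*(-1/32) - 16*1/181)*(-27) = (-23/8 - 16/181)*(-27) = -4291/1448*(-27) = 115857/1448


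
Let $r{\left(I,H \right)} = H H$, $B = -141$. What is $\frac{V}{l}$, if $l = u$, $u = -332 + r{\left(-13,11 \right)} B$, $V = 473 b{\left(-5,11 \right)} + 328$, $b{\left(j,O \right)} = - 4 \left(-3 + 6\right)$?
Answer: $\frac{5348}{17393} \approx 0.30748$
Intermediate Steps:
$b{\left(j,O \right)} = -12$ ($b{\left(j,O \right)} = \left(-4\right) 3 = -12$)
$r{\left(I,H \right)} = H^{2}$
$V = -5348$ ($V = 473 \left(-12\right) + 328 = -5676 + 328 = -5348$)
$u = -17393$ ($u = -332 + 11^{2} \left(-141\right) = -332 + 121 \left(-141\right) = -332 - 17061 = -17393$)
$l = -17393$
$\frac{V}{l} = - \frac{5348}{-17393} = \left(-5348\right) \left(- \frac{1}{17393}\right) = \frac{5348}{17393}$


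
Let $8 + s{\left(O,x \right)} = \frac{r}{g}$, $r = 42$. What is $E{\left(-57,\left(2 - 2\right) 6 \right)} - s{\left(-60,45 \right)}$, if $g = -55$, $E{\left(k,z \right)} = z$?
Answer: $\frac{482}{55} \approx 8.7636$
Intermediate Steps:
$s{\left(O,x \right)} = - \frac{482}{55}$ ($s{\left(O,x \right)} = -8 + \frac{42}{-55} = -8 + 42 \left(- \frac{1}{55}\right) = -8 - \frac{42}{55} = - \frac{482}{55}$)
$E{\left(-57,\left(2 - 2\right) 6 \right)} - s{\left(-60,45 \right)} = \left(2 - 2\right) 6 - - \frac{482}{55} = 0 \cdot 6 + \frac{482}{55} = 0 + \frac{482}{55} = \frac{482}{55}$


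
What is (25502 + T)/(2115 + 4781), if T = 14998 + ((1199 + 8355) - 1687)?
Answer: 48367/6896 ≈ 7.0138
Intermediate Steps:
T = 22865 (T = 14998 + (9554 - 1687) = 14998 + 7867 = 22865)
(25502 + T)/(2115 + 4781) = (25502 + 22865)/(2115 + 4781) = 48367/6896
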